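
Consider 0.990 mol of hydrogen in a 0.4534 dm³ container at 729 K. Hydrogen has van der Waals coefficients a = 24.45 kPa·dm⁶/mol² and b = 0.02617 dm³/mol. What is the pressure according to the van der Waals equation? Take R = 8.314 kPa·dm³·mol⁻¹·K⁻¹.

P ≈ 13919 kPa

P = nRT/(V − nb) − a n²/V²
nRT/(V − nb) = (0.990)(8.314)(729)/(0.4534 − 0.990×0.02617) = 6000.3/0.42749 = 14036 kPa
a n²/V² = (24.45)(0.990)²/(0.4534)² = 116.57 kPa
P = 14036 − 116.57 = 13919 kPa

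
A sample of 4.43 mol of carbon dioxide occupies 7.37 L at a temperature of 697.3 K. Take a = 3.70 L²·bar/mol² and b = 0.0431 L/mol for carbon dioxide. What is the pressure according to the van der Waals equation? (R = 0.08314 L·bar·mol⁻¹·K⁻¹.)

P = nRT/(V − nb) − a n²/V²
nRT/(V − nb) = (4.43)(0.08314)(697.3)/(7.37 − 4.43×0.0431) = 256.82/7.1791 = 35.773 bar
a n²/V² = (3.70)(4.43)²/(7.37)² = 1.3368 bar
P = 35.773 − 1.3368 = 34.44 bar

P ≈ 34.44 bar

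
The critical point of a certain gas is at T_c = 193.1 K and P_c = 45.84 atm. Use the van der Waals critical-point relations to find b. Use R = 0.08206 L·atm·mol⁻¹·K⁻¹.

From T_c = 8a/(27Rb) and P_c = a/(27b²): b = R T_c/(8 P_c).
b = (0.08206)(193.1)/(8×45.84) = 15.846/366.72 = 0.04321 L/mol

b ≈ 0.04321 L/mol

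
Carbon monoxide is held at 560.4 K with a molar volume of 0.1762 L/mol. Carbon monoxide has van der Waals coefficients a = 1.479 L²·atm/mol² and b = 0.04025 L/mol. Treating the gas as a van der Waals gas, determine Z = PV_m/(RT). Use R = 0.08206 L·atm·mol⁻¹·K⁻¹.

Z ≈ 1.114

P = RT/(V_m − b) − a/V_m² = (0.08206)(560.4)/(0.1762 − 0.04025) − 1.479/(0.1762)²
  = 45.986/0.13595 − 47.638 = 338.26 − 47.638 = 290.62 atm
Z = PV_m/(RT) = (290.62)(0.1762)/((0.08206)(560.4)) = 51.207/45.986 = 1.114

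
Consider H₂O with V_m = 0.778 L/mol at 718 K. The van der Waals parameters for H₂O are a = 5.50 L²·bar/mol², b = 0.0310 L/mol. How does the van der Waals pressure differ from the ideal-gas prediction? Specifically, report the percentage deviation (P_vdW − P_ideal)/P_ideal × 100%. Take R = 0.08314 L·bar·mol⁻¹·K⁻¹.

-7.69 %

Ideal: P_ideal = RT/V_m = (0.08314)(718)/0.778 = 76.7282 bar
vdW: P = RT/(V_m − b) − a/V_m² = 59.6945/0.747000 − 5.50/0.605284 = 79.9123 − 9.08664 = 70.8257 bar
% deviation = (70.8257 − 76.7282)/76.7282 × 100% = -7.69%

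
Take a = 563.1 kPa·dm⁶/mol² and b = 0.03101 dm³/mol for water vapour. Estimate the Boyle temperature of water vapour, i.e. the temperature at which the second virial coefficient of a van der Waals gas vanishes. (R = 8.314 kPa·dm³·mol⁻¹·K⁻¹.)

T_B ≈ 2184 K

For a van der Waals gas the second virial coefficient B₂ = b − a/(RT) vanishes at T_B = a/(Rb).
T_B = 563.1/(8.314×0.03101) = 563.1/0.25782 = 2184 K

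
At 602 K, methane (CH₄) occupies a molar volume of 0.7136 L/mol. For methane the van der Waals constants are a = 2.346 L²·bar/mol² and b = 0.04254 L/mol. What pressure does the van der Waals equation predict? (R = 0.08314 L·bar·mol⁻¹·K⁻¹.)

P = RT/(V_m − b) − a/V_m²
RT/(V_m − b) = (0.08314)(602)/(0.7136 − 0.04254) = 50.050/0.67106 = 74.583 bar
a/V_m² = 2.346/(0.7136)² = 4.6070 bar
P = 74.583 − 4.6070 = 69.98 bar

P ≈ 69.98 bar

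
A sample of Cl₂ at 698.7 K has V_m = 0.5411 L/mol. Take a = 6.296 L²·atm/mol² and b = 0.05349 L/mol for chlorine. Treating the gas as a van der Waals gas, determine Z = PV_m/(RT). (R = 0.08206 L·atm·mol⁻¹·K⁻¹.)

P = RT/(V_m − b) − a/V_m² = (0.08206)(698.7)/(0.5411 − 0.05349) − 6.296/(0.5411)²
  = 57.335/0.48761 − 21.504 = 117.58 − 21.504 = 96.08 atm
Z = PV_m/(RT) = (96.08)(0.5411)/((0.08206)(698.7)) = 51.989/57.335 = 0.9068

Z ≈ 0.9068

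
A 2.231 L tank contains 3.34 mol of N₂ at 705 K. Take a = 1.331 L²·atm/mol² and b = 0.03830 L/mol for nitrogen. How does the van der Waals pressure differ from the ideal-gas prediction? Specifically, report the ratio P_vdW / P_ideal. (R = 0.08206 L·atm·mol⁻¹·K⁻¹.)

P_vdW / P_ideal ≈ 1.026

Ideal: P_ideal = nRT/V = (3.34)(0.08206)(705)/2.231 = 86.6099 atm
vdW: P = nRT/(V − nb) − a n²/V² = 193.227/2.10308 − 14.8481/4.97736 = 91.8781 − 2.98313 = 88.8950 atm
Ratio = 88.8950/86.6099 = 1.026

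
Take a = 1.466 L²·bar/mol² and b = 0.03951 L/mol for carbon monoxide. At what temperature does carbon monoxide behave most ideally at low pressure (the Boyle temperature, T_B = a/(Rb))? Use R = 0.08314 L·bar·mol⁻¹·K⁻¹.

For a van der Waals gas the second virial coefficient B₂ = b − a/(RT) vanishes at T_B = a/(Rb).
T_B = 1.466/(0.08314×0.03951) = 1.466/0.0032849 = 446.3 K

T_B ≈ 446.3 K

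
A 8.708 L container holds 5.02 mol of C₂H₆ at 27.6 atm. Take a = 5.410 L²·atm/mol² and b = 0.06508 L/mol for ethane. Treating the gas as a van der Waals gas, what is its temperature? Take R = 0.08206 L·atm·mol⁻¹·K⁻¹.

T = (P + a n²/V²)(V − nb)/(nR)
P + a n²/V² = 27.6 + (5.410)(5.02)²/(8.708)² = 29.398 atm
V − nb = 8.708 − (5.02)(0.06508) = 8.3813 L
T = (29.398)(8.3813)/((5.02)(0.08206)) = 598.1 K

T ≈ 598.1 K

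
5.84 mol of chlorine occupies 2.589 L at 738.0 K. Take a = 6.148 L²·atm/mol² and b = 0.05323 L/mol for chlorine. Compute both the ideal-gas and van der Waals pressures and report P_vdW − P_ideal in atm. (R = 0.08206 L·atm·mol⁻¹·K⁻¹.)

ΔP ≈ -12.64 atm

Ideal: P_ideal = nRT/V = (5.84)(0.08206)(738.0)/2.589 = 136.606 atm
vdW: P = nRT/(V − nb) − a n²/V² = 353.672/2.27814 − 209.681/6.70292 = 155.246 − 31.2820 = 123.964 atm
ΔP = 123.964 − 136.606 = -12.64 atm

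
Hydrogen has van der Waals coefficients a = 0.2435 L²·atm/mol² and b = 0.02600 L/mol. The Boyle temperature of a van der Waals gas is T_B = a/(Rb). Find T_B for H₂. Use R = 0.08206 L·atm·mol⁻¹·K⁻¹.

T_B ≈ 114.1 K

For a van der Waals gas the second virial coefficient B₂ = b − a/(RT) vanishes at T_B = a/(Rb).
T_B = 0.2435/(0.08206×0.02600) = 0.2435/0.0021336 = 114.1 K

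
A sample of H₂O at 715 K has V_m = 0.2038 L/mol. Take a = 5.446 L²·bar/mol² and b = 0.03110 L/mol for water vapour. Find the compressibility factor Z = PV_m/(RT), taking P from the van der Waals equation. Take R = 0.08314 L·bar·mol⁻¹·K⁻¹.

Z ≈ 0.7306

P = RT/(V_m − b) − a/V_m² = (0.08314)(715)/(0.2038 − 0.03110) − 5.446/(0.2038)²
  = 59.445/0.17270 − 131.12 = 344.21 − 131.12 = 213.09 bar
Z = PV_m/(RT) = (213.09)(0.2038)/((0.08314)(715)) = 43.428/59.445 = 0.7306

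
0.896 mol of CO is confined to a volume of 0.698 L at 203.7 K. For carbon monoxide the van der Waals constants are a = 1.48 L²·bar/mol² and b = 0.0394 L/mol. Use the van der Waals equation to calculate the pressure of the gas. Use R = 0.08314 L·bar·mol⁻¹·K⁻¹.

P ≈ 20.46 bar

P = nRT/(V − nb) − a n²/V²
nRT/(V − nb) = (0.896)(0.08314)(203.7)/(0.698 − 0.896×0.0394) = 15.174/0.66270 = 22.897 bar
a n²/V² = (1.48)(0.896)²/(0.698)² = 2.4387 bar
P = 22.897 − 2.4387 = 20.46 bar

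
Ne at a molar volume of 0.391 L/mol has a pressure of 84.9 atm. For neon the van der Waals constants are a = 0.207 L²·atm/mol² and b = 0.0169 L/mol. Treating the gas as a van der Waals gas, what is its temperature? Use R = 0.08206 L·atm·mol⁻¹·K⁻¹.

T = (P + a/V_m²)(V_m − b)/R
P + a/V_m² = 84.9 + 0.207/(0.391)² = 86.254 atm
V_m − b = 0.391 − 0.0169 = 0.37410 L/mol
T = (86.254)(0.37410)/0.08206 = 393.2 K

T ≈ 393.2 K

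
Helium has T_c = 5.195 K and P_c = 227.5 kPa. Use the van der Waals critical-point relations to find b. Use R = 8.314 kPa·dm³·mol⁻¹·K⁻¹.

b ≈ 0.02373 dm³/mol

From T_c = 8a/(27Rb) and P_c = a/(27b²): b = R T_c/(8 P_c).
b = (8.314)(5.195)/(8×227.5) = 43.191/1820.0 = 0.02373 dm³/mol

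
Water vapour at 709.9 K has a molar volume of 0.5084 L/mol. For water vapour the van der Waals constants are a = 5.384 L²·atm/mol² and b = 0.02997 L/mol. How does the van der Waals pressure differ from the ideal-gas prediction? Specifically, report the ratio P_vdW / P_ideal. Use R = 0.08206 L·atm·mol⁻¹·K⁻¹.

P_vdW / P_ideal ≈ 0.8809

Ideal: P_ideal = RT/V_m = (0.08206)(709.9)/0.5084 = 114.584 atm
vdW: P = RT/(V_m − b) − a/V_m² = 58.2544/0.478430 − 5.384/0.258471 = 121.762 − 20.8302 = 100.932 atm
Ratio = 100.932/114.584 = 0.8809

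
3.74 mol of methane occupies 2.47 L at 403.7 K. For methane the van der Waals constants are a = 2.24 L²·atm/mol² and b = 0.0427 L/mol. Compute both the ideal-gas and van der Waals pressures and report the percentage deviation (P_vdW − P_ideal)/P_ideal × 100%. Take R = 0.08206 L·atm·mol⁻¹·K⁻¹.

-3.33 %

Ideal: P_ideal = nRT/V = (3.74)(0.08206)(403.7)/2.47 = 50.1609 atm
vdW: P = nRT/(V − nb) − a n²/V² = 123.897/2.31030 − 31.3322/6.10090 = 53.6281 − 5.13567 = 48.4924 atm
% deviation = (48.4924 − 50.1609)/50.1609 × 100% = -3.33%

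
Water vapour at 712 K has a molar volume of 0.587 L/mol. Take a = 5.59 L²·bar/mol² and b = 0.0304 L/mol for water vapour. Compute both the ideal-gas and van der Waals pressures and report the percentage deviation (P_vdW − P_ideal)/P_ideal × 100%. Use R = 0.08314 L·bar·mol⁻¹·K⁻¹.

-10.63 %

Ideal: P_ideal = RT/V_m = (0.08314)(712)/0.587 = 100.844 bar
vdW: P = RT/(V_m − b) − a/V_m² = 59.1957/0.556600 − 5.59/0.344569 = 106.352 − 16.2232 = 90.129 bar
% deviation = (90.129 − 100.844)/100.844 × 100% = -10.63%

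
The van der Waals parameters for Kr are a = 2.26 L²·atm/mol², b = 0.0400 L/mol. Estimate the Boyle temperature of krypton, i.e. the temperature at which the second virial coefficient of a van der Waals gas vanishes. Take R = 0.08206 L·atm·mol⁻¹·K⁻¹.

T_B ≈ 688.5 K

For a van der Waals gas the second virial coefficient B₂ = b − a/(RT) vanishes at T_B = a/(Rb).
T_B = 2.26/(0.08206×0.0400) = 2.26/0.0032824 = 688.5 K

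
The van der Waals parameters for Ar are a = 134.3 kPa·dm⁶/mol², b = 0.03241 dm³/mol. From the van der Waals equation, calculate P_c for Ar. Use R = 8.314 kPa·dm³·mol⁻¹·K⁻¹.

For a van der Waals gas, P_c = a/(27b²).
P_c = 134.3/(27×(0.03241)²) = 134.3/0.028361 = 4735 kPa

P_c ≈ 4735 kPa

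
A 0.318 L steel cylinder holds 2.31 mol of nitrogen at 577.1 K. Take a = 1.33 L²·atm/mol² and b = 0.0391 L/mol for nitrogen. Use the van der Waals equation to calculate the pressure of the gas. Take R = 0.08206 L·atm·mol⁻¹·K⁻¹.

P = nRT/(V − nb) − a n²/V²
nRT/(V − nb) = (2.31)(0.08206)(577.1)/(0.318 − 2.31×0.0391) = 109.39/0.22768 = 480.46 atm
a n²/V² = (1.33)(2.31)²/(0.318)² = 70.181 atm
P = 480.46 − 70.181 = 410.3 atm

P ≈ 410.3 atm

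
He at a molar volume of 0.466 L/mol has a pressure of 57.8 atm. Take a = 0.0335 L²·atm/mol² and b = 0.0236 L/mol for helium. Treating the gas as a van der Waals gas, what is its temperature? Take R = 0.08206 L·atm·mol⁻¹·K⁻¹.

T = (P + a/V_m²)(V_m − b)/R
P + a/V_m² = 57.8 + 0.0335/(0.466)² = 57.954 atm
V_m − b = 0.466 − 0.0236 = 0.44240 L/mol
T = (57.954)(0.44240)/0.08206 = 312.4 K

T ≈ 312.4 K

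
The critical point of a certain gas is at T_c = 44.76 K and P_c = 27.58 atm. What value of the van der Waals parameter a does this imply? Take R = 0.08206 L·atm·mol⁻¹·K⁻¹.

From T_c = 8a/(27Rb) and P_c = a/(27b²): a = 27 R² T_c²/(64 P_c).
a = 27×(0.08206)²×(44.76)²/(64×27.58) = 364.26/1765.1 = 0.2064 L²·atm/mol²

a ≈ 0.2064 L²·atm/mol²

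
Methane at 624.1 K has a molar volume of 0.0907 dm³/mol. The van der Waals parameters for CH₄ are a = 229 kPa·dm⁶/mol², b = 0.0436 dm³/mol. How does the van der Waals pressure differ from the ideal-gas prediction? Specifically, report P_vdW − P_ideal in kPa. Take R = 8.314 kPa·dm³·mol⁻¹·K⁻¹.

Ideal: P_ideal = RT/V_m = (8.314)(624.1)/0.0907 = 57208.0 kPa
vdW: P = RT/(V_m − b) − a/V_m² = 5188.77/0.0471000 − 229/0.00822649 = 110165 − 27836.9 = 82328 kPa
ΔP = 82328 − 57208.0 = 25120 kPa

ΔP ≈ 25120 kPa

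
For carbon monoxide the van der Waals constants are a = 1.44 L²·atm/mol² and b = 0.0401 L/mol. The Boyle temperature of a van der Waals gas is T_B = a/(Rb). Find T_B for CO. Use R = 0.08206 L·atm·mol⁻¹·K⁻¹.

T_B ≈ 437.6 K

For a van der Waals gas the second virial coefficient B₂ = b − a/(RT) vanishes at T_B = a/(Rb).
T_B = 1.44/(0.08206×0.0401) = 1.44/0.0032906 = 437.6 K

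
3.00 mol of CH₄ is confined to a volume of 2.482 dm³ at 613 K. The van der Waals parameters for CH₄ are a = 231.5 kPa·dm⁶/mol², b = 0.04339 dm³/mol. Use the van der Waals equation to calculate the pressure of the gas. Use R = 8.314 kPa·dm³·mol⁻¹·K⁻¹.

P ≈ 6163 kPa

P = nRT/(V − nb) − a n²/V²
nRT/(V − nb) = (3.00)(8.314)(613)/(2.482 − 3.00×0.04339) = 15289/2.3518 = 6501.0 kPa
a n²/V² = (231.5)(3.00)²/(2.482)² = 338.21 kPa
P = 6501.0 − 338.21 = 6163 kPa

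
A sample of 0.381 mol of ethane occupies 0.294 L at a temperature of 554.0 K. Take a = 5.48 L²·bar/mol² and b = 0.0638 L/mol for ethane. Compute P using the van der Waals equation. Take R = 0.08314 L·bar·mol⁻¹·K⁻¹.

P = nRT/(V − nb) − a n²/V²
nRT/(V − nb) = (0.381)(0.08314)(554.0)/(0.294 − 0.381×0.0638) = 17.549/0.26969 = 65.071 bar
a n²/V² = (5.48)(0.381)²/(0.294)² = 9.2031 bar
P = 65.071 − 9.2031 = 55.87 bar

P ≈ 55.87 bar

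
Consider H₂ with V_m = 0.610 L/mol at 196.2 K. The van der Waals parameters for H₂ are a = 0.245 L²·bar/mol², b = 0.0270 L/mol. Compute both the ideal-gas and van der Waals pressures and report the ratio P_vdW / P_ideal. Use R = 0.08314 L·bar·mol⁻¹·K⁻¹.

Ideal: P_ideal = RT/V_m = (0.08314)(196.2)/0.610 = 26.7411 bar
vdW: P = RT/(V_m − b) − a/V_m² = 16.3121/0.583000 − 0.245/0.372100 = 27.9796 − 0.658425 = 27.3212 bar
Ratio = 27.3212/26.7411 = 1.022

P_vdW / P_ideal ≈ 1.022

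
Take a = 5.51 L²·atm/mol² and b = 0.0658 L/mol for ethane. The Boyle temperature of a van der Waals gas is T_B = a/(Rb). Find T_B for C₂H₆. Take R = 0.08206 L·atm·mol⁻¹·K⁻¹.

For a van der Waals gas the second virial coefficient B₂ = b − a/(RT) vanishes at T_B = a/(Rb).
T_B = 5.51/(0.08206×0.0658) = 5.51/0.0053995 = 1020 K

T_B ≈ 1020 K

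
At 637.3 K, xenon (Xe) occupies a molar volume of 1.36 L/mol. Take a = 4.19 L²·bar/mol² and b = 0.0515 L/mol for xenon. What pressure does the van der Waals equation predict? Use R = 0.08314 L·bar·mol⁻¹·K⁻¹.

P ≈ 38.23 bar

P = RT/(V_m − b) − a/V_m²
RT/(V_m − b) = (0.08314)(637.3)/(1.36 − 0.0515) = 52.985/1.3085 = 40.493 bar
a/V_m² = 4.19/(1.36)² = 2.2654 bar
P = 40.493 − 2.2654 = 38.23 bar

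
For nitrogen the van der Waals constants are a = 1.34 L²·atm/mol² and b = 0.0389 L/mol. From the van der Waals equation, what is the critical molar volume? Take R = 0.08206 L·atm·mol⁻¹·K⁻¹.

For a van der Waals gas, V_m,c = 3b.
V_m,c = 3×0.0389 = 0.1167 L/mol

V_m,c ≈ 0.1167 L/mol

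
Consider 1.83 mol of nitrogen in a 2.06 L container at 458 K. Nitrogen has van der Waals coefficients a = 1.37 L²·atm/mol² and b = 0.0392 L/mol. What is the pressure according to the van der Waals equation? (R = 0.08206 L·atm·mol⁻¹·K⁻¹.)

P = nRT/(V − nb) − a n²/V²
nRT/(V − nb) = (1.83)(0.08206)(458)/(2.06 − 1.83×0.0392) = 68.778/1.9883 = 34.591 atm
a n²/V² = (1.37)(1.83)²/(2.06)² = 1.0812 atm
P = 34.591 − 1.0812 = 33.51 atm

P ≈ 33.51 atm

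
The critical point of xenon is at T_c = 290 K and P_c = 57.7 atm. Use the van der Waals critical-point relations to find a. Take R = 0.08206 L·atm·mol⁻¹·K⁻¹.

From T_c = 8a/(27Rb) and P_c = a/(27b²): a = 27 R² T_c²/(64 P_c).
a = 27×(0.08206)²×(290)²/(64×57.7) = 15291/3692.8 = 4.141 L²·atm/mol²

a ≈ 4.141 L²·atm/mol²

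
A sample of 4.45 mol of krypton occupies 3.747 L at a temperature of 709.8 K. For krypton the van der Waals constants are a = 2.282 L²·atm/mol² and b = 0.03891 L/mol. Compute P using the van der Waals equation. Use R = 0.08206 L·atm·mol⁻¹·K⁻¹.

P ≈ 69.31 atm

P = nRT/(V − nb) − a n²/V²
nRT/(V − nb) = (4.45)(0.08206)(709.8)/(3.747 − 4.45×0.03891) = 259.20/3.5739 = 72.526 atm
a n²/V² = (2.282)(4.45)²/(3.747)² = 3.2186 atm
P = 72.526 − 3.2186 = 69.31 atm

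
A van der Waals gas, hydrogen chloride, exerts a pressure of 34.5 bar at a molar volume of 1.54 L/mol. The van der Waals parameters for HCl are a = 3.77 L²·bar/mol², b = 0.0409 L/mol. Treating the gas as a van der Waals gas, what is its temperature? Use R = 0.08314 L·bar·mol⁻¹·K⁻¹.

T ≈ 650.7 K

T = (P + a/V_m²)(V_m − b)/R
P + a/V_m² = 34.5 + 3.77/(1.54)² = 36.090 bar
V_m − b = 1.54 − 0.0409 = 1.4991 L/mol
T = (36.090)(1.4991)/0.08314 = 650.7 K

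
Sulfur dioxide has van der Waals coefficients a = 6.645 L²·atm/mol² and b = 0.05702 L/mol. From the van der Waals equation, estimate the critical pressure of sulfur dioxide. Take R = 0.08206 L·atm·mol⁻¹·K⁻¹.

P_c ≈ 75.70 atm

For a van der Waals gas, P_c = a/(27b²).
P_c = 6.645/(27×(0.05702)²) = 6.645/0.087785 = 75.70 atm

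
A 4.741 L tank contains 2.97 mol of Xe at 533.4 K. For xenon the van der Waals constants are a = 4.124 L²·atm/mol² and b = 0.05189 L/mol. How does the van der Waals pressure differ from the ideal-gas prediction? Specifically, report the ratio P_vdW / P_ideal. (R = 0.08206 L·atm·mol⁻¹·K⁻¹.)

P_vdW / P_ideal ≈ 0.9746

Ideal: P_ideal = nRT/V = (2.97)(0.08206)(533.4)/4.741 = 27.4202 atm
vdW: P = nRT/(V − nb) − a n²/V² = 129.999/4.58689 − 36.3774/22.4771 = 28.3414 − 1.61842 = 26.7230 atm
Ratio = 26.7230/27.4202 = 0.9746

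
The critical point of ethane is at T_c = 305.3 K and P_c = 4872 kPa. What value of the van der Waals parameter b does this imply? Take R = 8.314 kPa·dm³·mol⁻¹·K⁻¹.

From T_c = 8a/(27Rb) and P_c = a/(27b²): b = R T_c/(8 P_c).
b = (8.314)(305.3)/(8×4872) = 2538.3/38976 = 0.06512 dm³/mol

b ≈ 0.06512 dm³/mol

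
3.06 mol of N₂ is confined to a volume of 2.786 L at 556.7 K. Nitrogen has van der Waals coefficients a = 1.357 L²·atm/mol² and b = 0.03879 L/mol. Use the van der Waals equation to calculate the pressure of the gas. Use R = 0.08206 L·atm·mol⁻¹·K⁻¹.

P ≈ 50.77 atm

P = nRT/(V − nb) − a n²/V²
nRT/(V − nb) = (3.06)(0.08206)(556.7)/(2.786 − 3.06×0.03879) = 139.79/2.6673 = 52.409 atm
a n²/V² = (1.357)(3.06)²/(2.786)² = 1.6370 atm
P = 52.409 − 1.6370 = 50.77 atm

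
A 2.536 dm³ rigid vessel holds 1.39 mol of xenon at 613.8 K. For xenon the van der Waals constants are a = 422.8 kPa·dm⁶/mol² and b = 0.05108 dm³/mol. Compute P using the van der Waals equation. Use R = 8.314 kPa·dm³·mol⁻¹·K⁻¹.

P ≈ 2751 kPa

P = nRT/(V − nb) − a n²/V²
nRT/(V − nb) = (1.39)(8.314)(613.8)/(2.536 − 1.39×0.05108) = 7093.4/2.4650 = 2877.6 kPa
a n²/V² = (422.8)(1.39)²/(2.536)² = 127.02 kPa
P = 2877.6 − 127.02 = 2751 kPa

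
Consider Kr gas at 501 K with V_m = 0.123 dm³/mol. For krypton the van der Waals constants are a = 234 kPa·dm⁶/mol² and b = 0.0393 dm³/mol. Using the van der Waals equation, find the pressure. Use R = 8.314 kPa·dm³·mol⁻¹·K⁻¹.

P ≈ 34298 kPa

P = RT/(V_m − b) − a/V_m²
RT/(V_m − b) = (8.314)(501)/(0.123 − 0.0393) = 4165.3/0.083700 = 49765 kPa
a/V_m² = 234/(0.123)² = 15467 kPa
P = 49765 − 15467 = 34298 kPa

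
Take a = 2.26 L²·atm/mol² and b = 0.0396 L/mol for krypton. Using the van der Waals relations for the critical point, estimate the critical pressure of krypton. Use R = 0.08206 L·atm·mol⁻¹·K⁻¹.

P_c ≈ 53.38 atm

For a van der Waals gas, P_c = a/(27b²).
P_c = 2.26/(27×(0.0396)²) = 2.26/0.042340 = 53.38 atm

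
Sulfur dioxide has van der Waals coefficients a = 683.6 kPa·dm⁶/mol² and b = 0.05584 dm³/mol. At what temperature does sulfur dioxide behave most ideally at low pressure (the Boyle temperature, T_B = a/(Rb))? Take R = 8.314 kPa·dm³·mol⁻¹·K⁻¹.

For a van der Waals gas the second virial coefficient B₂ = b − a/(RT) vanishes at T_B = a/(Rb).
T_B = 683.6/(8.314×0.05584) = 683.6/0.46425 = 1472 K

T_B ≈ 1472 K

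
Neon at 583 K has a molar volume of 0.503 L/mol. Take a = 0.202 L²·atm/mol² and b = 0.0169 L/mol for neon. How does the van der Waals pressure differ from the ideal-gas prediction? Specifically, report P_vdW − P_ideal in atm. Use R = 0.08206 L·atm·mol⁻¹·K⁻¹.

Ideal: P_ideal = RT/V_m = (0.08206)(583)/0.503 = 95.1113 atm
vdW: P = RT/(V_m − b) − a/V_m² = 47.8410/0.486100 − 0.202/0.253009 = 98.4180 − 0.798391 = 97.6196 atm
ΔP = 97.6196 − 95.1113 = 2.508 atm

ΔP ≈ 2.508 atm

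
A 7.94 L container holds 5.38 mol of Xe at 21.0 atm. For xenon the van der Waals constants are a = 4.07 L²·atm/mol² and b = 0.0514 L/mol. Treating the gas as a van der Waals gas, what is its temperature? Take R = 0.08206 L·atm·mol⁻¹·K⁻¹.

T ≈ 397.0 K

T = (P + a n²/V²)(V − nb)/(nR)
P + a n²/V² = 21.0 + (4.07)(5.38)²/(7.94)² = 22.869 atm
V − nb = 7.94 − (5.38)(0.0514) = 7.6635 L
T = (22.869)(7.6635)/((5.38)(0.08206)) = 397.0 K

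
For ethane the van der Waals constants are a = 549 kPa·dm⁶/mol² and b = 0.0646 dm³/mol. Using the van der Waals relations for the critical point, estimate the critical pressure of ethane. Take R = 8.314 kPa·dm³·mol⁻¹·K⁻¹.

P_c ≈ 4872 kPa

For a van der Waals gas, P_c = a/(27b²).
P_c = 549/(27×(0.0646)²) = 549/0.11268 = 4872 kPa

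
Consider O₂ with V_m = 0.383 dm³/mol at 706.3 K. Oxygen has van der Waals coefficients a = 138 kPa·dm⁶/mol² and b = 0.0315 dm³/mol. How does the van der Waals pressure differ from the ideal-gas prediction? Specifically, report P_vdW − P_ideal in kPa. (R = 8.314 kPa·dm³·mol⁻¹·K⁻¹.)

ΔP ≈ 433 kPa

Ideal: P_ideal = RT/V_m = (8.314)(706.3)/0.383 = 15332.1 kPa
vdW: P = RT/(V_m − b) − a/V_m² = 5872.18/0.351500 − 138/0.146689 = 16706.1 − 940.766 = 15765.3 kPa
ΔP = 15765.3 − 15332.1 = 433 kPa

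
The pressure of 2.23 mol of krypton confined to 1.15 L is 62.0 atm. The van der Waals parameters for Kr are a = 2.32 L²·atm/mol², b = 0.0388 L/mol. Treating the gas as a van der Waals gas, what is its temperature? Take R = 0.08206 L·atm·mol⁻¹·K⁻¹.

T = (P + a n²/V²)(V − nb)/(nR)
P + a n²/V² = 62.0 + (2.32)(2.23)²/(1.15)² = 70.724 atm
V − nb = 1.15 − (2.23)(0.0388) = 1.0635 L
T = (70.724)(1.0635)/((2.23)(0.08206)) = 411.0 K

T ≈ 411.0 K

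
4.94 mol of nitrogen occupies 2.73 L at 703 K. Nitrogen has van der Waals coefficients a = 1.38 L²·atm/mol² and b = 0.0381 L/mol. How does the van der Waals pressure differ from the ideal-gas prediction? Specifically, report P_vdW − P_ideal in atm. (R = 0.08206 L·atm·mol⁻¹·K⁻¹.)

Ideal: P_ideal = nRT/V = (4.94)(0.08206)(703)/2.73 = 104.388 atm
vdW: P = nRT/(V − nb) − a n²/V² = 284.980/2.54179 − 33.6770/7.45290 = 112.118 − 4.51864 = 107.599 atm
ΔP = 107.599 − 104.388 = 3.21 atm

ΔP ≈ 3.21 atm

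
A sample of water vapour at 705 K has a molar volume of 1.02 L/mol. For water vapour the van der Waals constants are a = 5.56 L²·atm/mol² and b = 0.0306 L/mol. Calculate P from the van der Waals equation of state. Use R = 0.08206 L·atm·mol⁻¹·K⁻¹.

P = RT/(V_m − b) − a/V_m²
RT/(V_m − b) = (0.08206)(705)/(1.02 − 0.0306) = 57.852/0.98940 = 58.472 atm
a/V_m² = 5.56/(1.02)² = 5.3441 atm
P = 58.472 − 5.3441 = 53.13 atm

P ≈ 53.13 atm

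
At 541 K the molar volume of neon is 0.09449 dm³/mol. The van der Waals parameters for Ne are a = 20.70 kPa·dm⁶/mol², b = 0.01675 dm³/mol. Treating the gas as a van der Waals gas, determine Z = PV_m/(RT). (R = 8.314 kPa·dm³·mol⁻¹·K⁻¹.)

P = RT/(V_m − b) − a/V_m² = (8.314)(541)/(0.09449 − 0.01675) − 20.70/(0.09449)²
  = 4497.9/0.077740 − 2318.5 = 57858 − 2318.5 = 55540 kPa
Z = PV_m/(RT) = (55540)(0.09449)/((8.314)(541)) = 5248.0/4497.9 = 1.167

Z ≈ 1.167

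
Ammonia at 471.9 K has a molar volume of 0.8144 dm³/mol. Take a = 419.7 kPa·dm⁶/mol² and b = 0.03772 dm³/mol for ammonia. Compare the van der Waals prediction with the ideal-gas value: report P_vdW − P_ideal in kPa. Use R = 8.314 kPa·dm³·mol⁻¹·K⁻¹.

Ideal: P_ideal = RT/V_m = (8.314)(471.9)/0.8144 = 4817.51 kPa
vdW: P = RT/(V_m − b) − a/V_m² = 3923.38/0.776680 − 419.7/0.663247 = 5051.48 − 632.796 = 4418.68 kPa
ΔP = 4418.68 − 4817.51 = -398.8 kPa

ΔP ≈ -398.8 kPa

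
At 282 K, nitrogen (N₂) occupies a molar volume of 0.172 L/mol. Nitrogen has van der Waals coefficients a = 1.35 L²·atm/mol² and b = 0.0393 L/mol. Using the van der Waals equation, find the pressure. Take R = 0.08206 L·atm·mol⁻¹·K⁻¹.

P = RT/(V_m − b) − a/V_m²
RT/(V_m − b) = (0.08206)(282)/(0.172 − 0.0393) = 23.141/0.13270 = 174.39 atm
a/V_m² = 1.35/(0.172)² = 45.633 atm
P = 174.39 − 45.633 = 128.8 atm

P ≈ 128.8 atm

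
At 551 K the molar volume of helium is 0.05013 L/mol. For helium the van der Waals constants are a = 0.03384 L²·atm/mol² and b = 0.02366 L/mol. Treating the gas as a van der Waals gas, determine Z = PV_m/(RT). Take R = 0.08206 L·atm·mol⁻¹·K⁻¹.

P = RT/(V_m − b) − a/V_m² = (0.08206)(551)/(0.05013 − 0.02366) − 0.03384/(0.05013)²
  = 45.215/0.026470 − 13.466 = 1708.2 − 13.466 = 1694.7 atm
Z = PV_m/(RT) = (1694.7)(0.05013)/((0.08206)(551)) = 84.955/45.215 = 1.879

Z ≈ 1.879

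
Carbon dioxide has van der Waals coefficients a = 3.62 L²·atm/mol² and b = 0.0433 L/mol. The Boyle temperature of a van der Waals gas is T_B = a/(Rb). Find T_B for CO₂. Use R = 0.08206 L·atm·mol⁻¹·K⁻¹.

For a van der Waals gas the second virial coefficient B₂ = b − a/(RT) vanishes at T_B = a/(Rb).
T_B = 3.62/(0.08206×0.0433) = 3.62/0.0035532 = 1019 K

T_B ≈ 1019 K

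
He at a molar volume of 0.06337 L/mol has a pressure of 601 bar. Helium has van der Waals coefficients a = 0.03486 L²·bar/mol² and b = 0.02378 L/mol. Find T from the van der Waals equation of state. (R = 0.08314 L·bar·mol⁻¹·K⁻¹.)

T = (P + a/V_m²)(V_m − b)/R
P + a/V_m² = 601 + 0.03486/(0.06337)² = 609.68 bar
V_m − b = 0.06337 − 0.02378 = 0.039590 L/mol
T = (609.68)(0.039590)/0.08314 = 290.3 K

T ≈ 290.3 K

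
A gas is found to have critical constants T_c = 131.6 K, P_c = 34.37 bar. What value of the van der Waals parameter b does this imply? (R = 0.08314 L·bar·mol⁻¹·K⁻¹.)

b ≈ 0.03979 L/mol

From T_c = 8a/(27Rb) and P_c = a/(27b²): b = R T_c/(8 P_c).
b = (0.08314)(131.6)/(8×34.37) = 10.941/274.96 = 0.03979 L/mol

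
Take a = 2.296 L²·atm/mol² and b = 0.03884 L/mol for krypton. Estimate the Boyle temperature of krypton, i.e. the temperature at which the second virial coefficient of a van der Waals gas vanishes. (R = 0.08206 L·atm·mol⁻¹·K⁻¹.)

For a van der Waals gas the second virial coefficient B₂ = b − a/(RT) vanishes at T_B = a/(Rb).
T_B = 2.296/(0.08206×0.03884) = 2.296/0.0031872 = 720.4 K

T_B ≈ 720.4 K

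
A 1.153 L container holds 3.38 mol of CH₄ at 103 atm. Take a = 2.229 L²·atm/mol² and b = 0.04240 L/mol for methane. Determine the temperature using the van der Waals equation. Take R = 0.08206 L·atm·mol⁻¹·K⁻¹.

T ≈ 444.7 K

T = (P + a n²/V²)(V − nb)/(nR)
P + a n²/V² = 103 + (2.229)(3.38)²/(1.153)² = 122.16 atm
V − nb = 1.153 − (3.38)(0.04240) = 1.0097 L
T = (122.16)(1.0097)/((3.38)(0.08206)) = 444.7 K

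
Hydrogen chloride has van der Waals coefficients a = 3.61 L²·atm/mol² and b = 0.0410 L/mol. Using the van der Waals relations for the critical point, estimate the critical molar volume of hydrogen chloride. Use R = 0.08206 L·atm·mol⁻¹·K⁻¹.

For a van der Waals gas, V_m,c = 3b.
V_m,c = 3×0.0410 = 0.1230 L/mol

V_m,c ≈ 0.1230 L/mol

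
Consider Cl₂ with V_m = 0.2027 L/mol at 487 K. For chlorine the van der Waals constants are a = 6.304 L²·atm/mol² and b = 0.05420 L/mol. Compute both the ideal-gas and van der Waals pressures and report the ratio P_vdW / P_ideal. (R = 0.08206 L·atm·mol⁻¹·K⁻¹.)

P_vdW / P_ideal ≈ 0.5868

Ideal: P_ideal = RT/V_m = (0.08206)(487)/0.2027 = 197.155 atm
vdW: P = RT/(V_m − b) − a/V_m² = 39.9632/0.148500 − 6.304/0.0410873 = 269.112 − 153.429 = 115.683 atm
Ratio = 115.683/197.155 = 0.5868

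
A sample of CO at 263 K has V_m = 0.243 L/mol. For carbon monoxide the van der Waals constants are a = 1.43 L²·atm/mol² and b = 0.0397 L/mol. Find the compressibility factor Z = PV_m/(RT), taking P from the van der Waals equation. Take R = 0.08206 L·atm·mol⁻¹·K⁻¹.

Z ≈ 0.9226

P = RT/(V_m − b) − a/V_m² = (0.08206)(263)/(0.243 − 0.0397) − 1.43/(0.243)²
  = 21.582/0.20330 − 24.217 = 106.16 − 24.217 = 81.94 atm
Z = PV_m/(RT) = (81.94)(0.243)/((0.08206)(263)) = 19.911/21.582 = 0.9226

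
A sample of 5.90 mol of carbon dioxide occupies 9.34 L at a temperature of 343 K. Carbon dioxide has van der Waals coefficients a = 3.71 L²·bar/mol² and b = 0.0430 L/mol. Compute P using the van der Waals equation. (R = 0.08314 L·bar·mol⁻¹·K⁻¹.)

P ≈ 17.04 bar

P = nRT/(V − nb) − a n²/V²
nRT/(V − nb) = (5.90)(0.08314)(343)/(9.34 − 5.90×0.0430) = 168.25/9.0863 = 18.517 bar
a n²/V² = (3.71)(5.90)²/(9.34)² = 1.4804 bar
P = 18.517 − 1.4804 = 17.04 bar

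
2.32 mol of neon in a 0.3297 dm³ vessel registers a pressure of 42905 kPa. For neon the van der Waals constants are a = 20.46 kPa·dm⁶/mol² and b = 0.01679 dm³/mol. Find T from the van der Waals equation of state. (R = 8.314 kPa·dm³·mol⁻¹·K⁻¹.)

T ≈ 662.0 K

T = (P + a n²/V²)(V − nb)/(nR)
P + a n²/V² = 42905 + (20.46)(2.32)²/(0.3297)² = 43918 kPa
V − nb = 0.3297 − (2.32)(0.01679) = 0.29075 dm³
T = (43918)(0.29075)/((2.32)(8.314)) = 662.0 K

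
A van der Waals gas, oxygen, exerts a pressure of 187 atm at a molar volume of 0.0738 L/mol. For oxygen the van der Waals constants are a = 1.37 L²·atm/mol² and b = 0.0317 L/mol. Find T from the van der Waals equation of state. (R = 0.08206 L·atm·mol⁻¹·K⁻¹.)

T ≈ 225.0 K

T = (P + a/V_m²)(V_m − b)/R
P + a/V_m² = 187 + 1.37/(0.0738)² = 438.54 atm
V_m − b = 0.0738 − 0.0317 = 0.042100 L/mol
T = (438.54)(0.042100)/0.08206 = 225.0 K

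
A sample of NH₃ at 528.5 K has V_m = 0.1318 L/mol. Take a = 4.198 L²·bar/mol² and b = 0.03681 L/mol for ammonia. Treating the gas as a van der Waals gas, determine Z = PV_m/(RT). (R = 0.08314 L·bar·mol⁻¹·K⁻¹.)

Z ≈ 0.6626

P = RT/(V_m − b) − a/V_m² = (0.08314)(528.5)/(0.1318 − 0.03681) − 4.198/(0.1318)²
  = 43.939/0.094990 − 241.66 = 462.56 − 241.66 = 220.90 bar
Z = PV_m/(RT) = (220.90)(0.1318)/((0.08314)(528.5)) = 29.115/43.939 = 0.6626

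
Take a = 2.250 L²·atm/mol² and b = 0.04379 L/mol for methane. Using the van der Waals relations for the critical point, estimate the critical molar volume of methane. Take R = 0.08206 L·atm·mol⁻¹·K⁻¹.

For a van der Waals gas, V_m,c = 3b.
V_m,c = 3×0.04379 = 0.1314 L/mol

V_m,c ≈ 0.1314 L/mol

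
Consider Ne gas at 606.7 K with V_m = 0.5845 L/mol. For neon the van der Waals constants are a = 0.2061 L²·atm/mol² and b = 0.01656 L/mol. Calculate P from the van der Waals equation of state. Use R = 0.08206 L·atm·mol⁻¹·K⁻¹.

P = RT/(V_m − b) − a/V_m²
RT/(V_m − b) = (0.08206)(606.7)/(0.5845 − 0.01656) = 49.786/0.56794 = 87.661 atm
a/V_m² = 0.2061/(0.5845)² = 0.60327 atm
P = 87.661 − 0.60327 = 87.06 atm

P ≈ 87.06 atm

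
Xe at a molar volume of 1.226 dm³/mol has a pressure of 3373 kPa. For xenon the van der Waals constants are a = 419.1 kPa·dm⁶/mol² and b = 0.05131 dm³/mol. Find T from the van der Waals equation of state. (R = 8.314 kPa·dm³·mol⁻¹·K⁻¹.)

T = (P + a/V_m²)(V_m − b)/R
P + a/V_m² = 3373 + 419.1/(1.226)² = 3651.8 kPa
V_m − b = 1.226 − 0.05131 = 1.1747 dm³/mol
T = (3651.8)(1.1747)/8.314 = 516.0 K

T ≈ 516.0 K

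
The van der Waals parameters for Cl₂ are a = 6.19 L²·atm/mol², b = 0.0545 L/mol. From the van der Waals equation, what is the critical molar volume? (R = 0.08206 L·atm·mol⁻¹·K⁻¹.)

For a van der Waals gas, V_m,c = 3b.
V_m,c = 3×0.0545 = 0.1635 L/mol

V_m,c ≈ 0.1635 L/mol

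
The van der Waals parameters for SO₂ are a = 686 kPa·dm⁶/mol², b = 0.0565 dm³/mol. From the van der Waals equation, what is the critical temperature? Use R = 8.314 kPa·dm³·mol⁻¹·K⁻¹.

T_c ≈ 432.7 K

For a van der Waals gas, T_c = 8a/(27Rb).
T_c = 8×686/(27×8.314×0.0565) = 5488.0/12.683 = 432.7 K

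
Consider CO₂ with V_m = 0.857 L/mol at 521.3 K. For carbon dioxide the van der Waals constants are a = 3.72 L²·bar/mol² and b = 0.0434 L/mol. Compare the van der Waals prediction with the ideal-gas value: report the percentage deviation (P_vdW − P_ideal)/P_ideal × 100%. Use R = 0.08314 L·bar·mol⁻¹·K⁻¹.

Ideal: P_ideal = RT/V_m = (0.08314)(521.3)/0.857 = 50.5728 bar
vdW: P = RT/(V_m − b) − a/V_m² = 43.3409/0.813600 − 3.72/0.734449 = 53.2705 − 5.06502 = 48.2055 bar
% deviation = (48.2055 − 50.5728)/50.5728 × 100% = -4.68%

-4.68 %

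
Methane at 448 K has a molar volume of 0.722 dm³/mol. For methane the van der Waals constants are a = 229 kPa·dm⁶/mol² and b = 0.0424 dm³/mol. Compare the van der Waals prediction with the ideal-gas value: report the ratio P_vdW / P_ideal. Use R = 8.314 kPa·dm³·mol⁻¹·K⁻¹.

Ideal: P_ideal = RT/V_m = (8.314)(448)/0.722 = 5158.83 kPa
vdW: P = RT/(V_m − b) − a/V_m² = 3724.67/0.679600 − 229/0.521284 = 5480.68 − 439.300 = 5041.38 kPa
Ratio = 5041.38/5158.83 = 0.9772

P_vdW / P_ideal ≈ 0.9772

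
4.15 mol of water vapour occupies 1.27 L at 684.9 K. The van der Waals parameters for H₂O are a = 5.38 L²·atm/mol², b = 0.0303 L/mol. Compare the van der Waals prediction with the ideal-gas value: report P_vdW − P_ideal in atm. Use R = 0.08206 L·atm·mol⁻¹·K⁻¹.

ΔP ≈ -37.27 atm

Ideal: P_ideal = nRT/V = (4.15)(0.08206)(684.9)/1.27 = 183.655 atm
vdW: P = nRT/(V − nb) − a n²/V² = 233.242/1.14426 − 92.6571/1.61290 = 203.837 − 57.4475 = 146.390 atm
ΔP = 146.390 − 183.655 = -37.27 atm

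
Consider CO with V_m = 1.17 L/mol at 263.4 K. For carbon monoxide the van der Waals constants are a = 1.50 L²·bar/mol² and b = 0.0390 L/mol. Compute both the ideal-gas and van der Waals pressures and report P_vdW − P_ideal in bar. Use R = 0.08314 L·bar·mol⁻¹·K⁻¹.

Ideal: P_ideal = RT/V_m = (0.08314)(263.4)/1.17 = 18.7172 bar
vdW: P = RT/(V_m − b) − a/V_m² = 21.8991/1.13100 − 1.50/1.36890 = 19.3626 − 1.09577 = 18.2668 bar
ΔP = 18.2668 − 18.7172 = -0.450 bar

ΔP ≈ -0.450 bar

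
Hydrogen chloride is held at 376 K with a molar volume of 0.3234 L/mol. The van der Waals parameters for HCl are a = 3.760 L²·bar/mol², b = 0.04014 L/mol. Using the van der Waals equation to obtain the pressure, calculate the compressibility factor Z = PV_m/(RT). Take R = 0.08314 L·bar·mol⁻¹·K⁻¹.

P = RT/(V_m − b) − a/V_m² = (0.08314)(376)/(0.3234 − 0.04014) − 3.760/(0.3234)²
  = 31.261/0.28326 − 35.951 = 110.36 − 35.951 = 74.41 bar
Z = PV_m/(RT) = (74.41)(0.3234)/((0.08314)(376)) = 24.064/31.261 = 0.7698

Z ≈ 0.7698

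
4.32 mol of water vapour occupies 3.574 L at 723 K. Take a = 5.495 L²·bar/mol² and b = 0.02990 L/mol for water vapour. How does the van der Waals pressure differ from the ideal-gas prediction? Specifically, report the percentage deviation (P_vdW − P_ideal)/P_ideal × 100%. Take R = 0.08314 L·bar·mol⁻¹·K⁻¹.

Ideal: P_ideal = nRT/V = (4.32)(0.08314)(723)/3.574 = 72.6570 bar
vdW: P = nRT/(V − nb) − a n²/V² = 259.676/3.44483 − 102.550/12.7735 = 75.3814 − 8.02834 = 67.3531 bar
% deviation = (67.3531 − 72.6570)/72.6570 × 100% = -7.30%

-7.30 %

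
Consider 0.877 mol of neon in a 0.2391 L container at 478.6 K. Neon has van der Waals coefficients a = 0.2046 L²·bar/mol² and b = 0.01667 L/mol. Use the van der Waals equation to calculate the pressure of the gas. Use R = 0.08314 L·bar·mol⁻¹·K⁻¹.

P = nRT/(V − nb) − a n²/V²
nRT/(V − nb) = (0.877)(0.08314)(478.6)/(0.2391 − 0.877×0.01667) = 34.897/0.22448 = 155.46 bar
a n²/V² = (0.2046)(0.877)²/(0.2391)² = 2.7526 bar
P = 155.46 − 2.7526 = 152.7 bar

P ≈ 152.7 bar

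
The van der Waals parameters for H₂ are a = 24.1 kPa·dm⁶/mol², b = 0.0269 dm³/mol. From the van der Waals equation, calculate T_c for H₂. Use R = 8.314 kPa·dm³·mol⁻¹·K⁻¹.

T_c ≈ 31.93 K

For a van der Waals gas, T_c = 8a/(27Rb).
T_c = 8×24.1/(27×8.314×0.0269) = 192.80/6.0385 = 31.93 K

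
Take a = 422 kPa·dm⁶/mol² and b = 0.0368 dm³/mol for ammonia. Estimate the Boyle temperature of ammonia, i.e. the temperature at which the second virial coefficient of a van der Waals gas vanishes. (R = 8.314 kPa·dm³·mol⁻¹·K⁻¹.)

For a van der Waals gas the second virial coefficient B₂ = b − a/(RT) vanishes at T_B = a/(Rb).
T_B = 422/(8.314×0.0368) = 422/0.30596 = 1379 K

T_B ≈ 1379 K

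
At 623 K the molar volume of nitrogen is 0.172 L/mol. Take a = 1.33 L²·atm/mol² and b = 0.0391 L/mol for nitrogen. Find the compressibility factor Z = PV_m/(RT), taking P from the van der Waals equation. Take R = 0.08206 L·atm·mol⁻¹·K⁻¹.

P = RT/(V_m − b) − a/V_m² = (0.08206)(623)/(0.172 − 0.0391) − 1.33/(0.172)²
  = 51.123/0.13290 − 44.957 = 384.67 − 44.957 = 339.71 atm
Z = PV_m/(RT) = (339.71)(0.172)/((0.08206)(623)) = 58.430/51.123 = 1.143

Z ≈ 1.143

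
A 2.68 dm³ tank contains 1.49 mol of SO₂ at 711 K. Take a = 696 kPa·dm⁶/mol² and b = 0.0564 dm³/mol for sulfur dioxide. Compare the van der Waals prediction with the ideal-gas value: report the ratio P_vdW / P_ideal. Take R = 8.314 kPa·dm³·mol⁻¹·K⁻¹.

P_vdW / P_ideal ≈ 0.9669

Ideal: P_ideal = nRT/V = (1.49)(8.314)(711)/2.68 = 3286.48 kPa
vdW: P = nRT/(V − nb) − a n²/V² = 8807.77/2.59596 − 1545.19/7.18240 = 3392.88 − 215.136 = 3177.74 kPa
Ratio = 3177.74/3286.48 = 0.9669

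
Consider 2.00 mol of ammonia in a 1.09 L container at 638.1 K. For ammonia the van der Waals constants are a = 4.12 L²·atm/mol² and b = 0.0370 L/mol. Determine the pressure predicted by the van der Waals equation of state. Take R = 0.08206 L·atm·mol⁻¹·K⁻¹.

P ≈ 89.20 atm

P = nRT/(V − nb) − a n²/V²
nRT/(V − nb) = (2.00)(0.08206)(638.1)/(1.09 − 2.00×0.0370) = 104.72/1.0160 = 103.07 atm
a n²/V² = (4.12)(2.00)²/(1.09)² = 13.871 atm
P = 103.07 − 13.871 = 89.20 atm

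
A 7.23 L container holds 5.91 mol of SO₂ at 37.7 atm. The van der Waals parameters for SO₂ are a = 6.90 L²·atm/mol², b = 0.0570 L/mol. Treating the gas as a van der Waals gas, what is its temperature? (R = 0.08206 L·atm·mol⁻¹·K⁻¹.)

T ≈ 601.4 K

T = (P + a n²/V²)(V − nb)/(nR)
P + a n²/V² = 37.7 + (6.90)(5.91)²/(7.23)² = 42.310 atm
V − nb = 7.23 − (5.91)(0.0570) = 6.8931 L
T = (42.310)(6.8931)/((5.91)(0.08206)) = 601.4 K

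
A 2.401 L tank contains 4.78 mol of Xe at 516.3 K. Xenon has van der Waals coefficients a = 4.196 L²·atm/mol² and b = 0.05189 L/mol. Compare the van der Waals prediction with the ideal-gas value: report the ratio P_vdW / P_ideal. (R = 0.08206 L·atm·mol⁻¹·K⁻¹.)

P_vdW / P_ideal ≈ 0.9180

Ideal: P_ideal = nRT/V = (4.78)(0.08206)(516.3)/2.401 = 84.3469 atm
vdW: P = nRT/(V − nb) − a n²/V² = 202.517/2.15297 − 95.8719/5.76480 = 94.0640 − 16.6306 = 77.4334 atm
Ratio = 77.4334/84.3469 = 0.9180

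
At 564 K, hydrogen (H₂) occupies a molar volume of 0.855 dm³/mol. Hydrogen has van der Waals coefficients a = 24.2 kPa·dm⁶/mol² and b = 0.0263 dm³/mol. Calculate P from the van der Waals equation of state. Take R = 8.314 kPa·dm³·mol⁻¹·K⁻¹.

P = RT/(V_m − b) − a/V_m²
RT/(V_m − b) = (8.314)(564)/(0.855 − 0.0263) = 4689.1/0.82870 = 5658.4 kPa
a/V_m² = 24.2/(0.855)² = 33.104 kPa
P = 5658.4 − 33.104 = 5625 kPa

P ≈ 5625 kPa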